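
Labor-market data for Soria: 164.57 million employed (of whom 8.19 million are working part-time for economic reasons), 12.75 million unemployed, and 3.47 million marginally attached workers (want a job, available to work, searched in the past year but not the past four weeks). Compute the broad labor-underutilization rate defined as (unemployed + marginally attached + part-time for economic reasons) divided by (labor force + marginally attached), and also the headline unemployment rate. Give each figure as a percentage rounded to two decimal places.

Labor force = 164.57 + 12.75 = 177.32 million.
Numerator = 12.75 + 3.47 + 8.19 = 24.41 million.
Denominator = 177.32 + 3.47 = 180.79 million.
Broad rate = 24.41 / 180.79 = 13.50%.
Headline unemployment rate = 12.75 / 177.32 = 7.19%.

Broad underutilization rate ≈ 13.50%; headline unemployment rate ≈ 7.19%.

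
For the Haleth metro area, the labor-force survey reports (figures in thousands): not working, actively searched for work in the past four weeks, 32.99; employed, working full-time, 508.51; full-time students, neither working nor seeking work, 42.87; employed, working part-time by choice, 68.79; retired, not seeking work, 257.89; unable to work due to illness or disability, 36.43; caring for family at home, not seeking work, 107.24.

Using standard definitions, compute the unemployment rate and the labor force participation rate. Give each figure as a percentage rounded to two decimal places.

Employed = 508.51 + 68.79 = 577.30 thousand.
Unemployed = 32.99 thousand.
Labor force = 577.30 + 32.99 = 610.29 thousand.
Not in labor force = 42.87 + 257.89 + 36.43 + 107.24 = 444.43 thousand (those not working and not actively searching are outside the labor force).
Civilian working-age population = 610.29 + 444.43 = 1,054.72 thousand.
Unemployment rate = 32.99 / 610.29 = 5.41%.
Labor force participation rate = 610.29 / 1,054.72 = 57.86%.

Unemployment rate ≈ 5.41%; labor force participation rate ≈ 57.86%.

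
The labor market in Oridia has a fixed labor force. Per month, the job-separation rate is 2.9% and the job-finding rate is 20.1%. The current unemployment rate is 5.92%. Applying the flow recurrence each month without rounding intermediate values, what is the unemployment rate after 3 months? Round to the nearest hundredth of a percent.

Unemployment rate after three months ≈ 9.56%.

With a fixed labor force, u_{t+1} = u_t + s·(1−u_t) − f·u_t = u_t·(1−s−f) + s.
Here 1−s−f = 0.770 and s = 0.029.
u_1 = 0.059200 × 0.770 + 0.029 = 0.074584.
u_2 = 0.074584 × 0.770 + 0.029 = 0.086430.
u_3 = 0.086430 × 0.770 + 0.029 = 0.095551.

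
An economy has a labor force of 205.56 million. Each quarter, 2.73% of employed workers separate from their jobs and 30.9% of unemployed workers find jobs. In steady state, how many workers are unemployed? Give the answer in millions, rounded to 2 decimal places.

About 16.69 million are unemployed in steady state.

Steady-state unemployment rate u* = s/(s+f) = 2.73/(2.73+30.9) = 0.081178.
Unemployed = u* × labor force = 0.081178 × 205.56 ≈ 16.69 million.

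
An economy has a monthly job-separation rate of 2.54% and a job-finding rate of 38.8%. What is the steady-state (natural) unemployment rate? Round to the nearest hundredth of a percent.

Steady-state unemployment rate ≈ 6.14%.

At steady state the flows balance: s·E = f·U, so U/(E+U) = s/(s+f).
u* = 2.54 / (2.54 + 38.8) = 2.54 / 41.34 = 6.14%.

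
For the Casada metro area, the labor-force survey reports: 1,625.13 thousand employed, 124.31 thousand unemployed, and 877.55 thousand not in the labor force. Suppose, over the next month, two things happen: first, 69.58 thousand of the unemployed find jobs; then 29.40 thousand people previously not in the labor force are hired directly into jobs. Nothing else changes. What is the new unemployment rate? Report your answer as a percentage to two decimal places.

New unemployment rate ≈ 3.08%.

Initially, labor force = 1,625.13 + 124.31 = 1,749.44 thousand, so u = 124.31/1,749.44 = 7.11%.
After the first change, unemployed falls and employed rises by 69.58; labor force unchanged → E = 1,694.71, U = 54.73, labor force = 1,749.44 thousand.
After the second change, employed and labor force both rise by 29.40; unemployed unchanged → E = 1,724.11, U = 54.73, labor force = 1,778.84 thousand.
New unemployment rate = 54.73 / 1,778.84 = 3.08%.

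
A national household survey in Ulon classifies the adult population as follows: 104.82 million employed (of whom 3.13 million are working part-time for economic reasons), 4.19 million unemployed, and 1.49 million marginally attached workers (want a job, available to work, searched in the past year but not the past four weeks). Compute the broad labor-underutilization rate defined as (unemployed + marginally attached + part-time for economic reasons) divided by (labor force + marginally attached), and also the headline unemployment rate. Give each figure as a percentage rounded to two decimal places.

Broad underutilization rate ≈ 7.97%; headline unemployment rate ≈ 3.84%.

Labor force = 104.82 + 4.19 = 109.01 million.
Numerator = 4.19 + 1.49 + 3.13 = 8.81 million.
Denominator = 109.01 + 1.49 = 110.50 million.
Broad rate = 8.81 / 110.50 = 7.97%.
Headline unemployment rate = 4.19 / 109.01 = 3.84%.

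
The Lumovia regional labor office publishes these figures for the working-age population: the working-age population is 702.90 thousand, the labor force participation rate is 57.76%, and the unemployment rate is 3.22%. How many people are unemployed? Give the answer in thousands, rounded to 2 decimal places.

About 13.07 thousand are unemployed.

Labor force = 0.5776 × 702.90 = 406.00 thousand.
Unemployed = 0.0322 × 406.00 ≈ 13.07 thousand.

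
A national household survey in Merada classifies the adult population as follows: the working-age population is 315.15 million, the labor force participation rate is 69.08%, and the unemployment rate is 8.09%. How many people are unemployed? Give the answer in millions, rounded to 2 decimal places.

Labor force = 0.6908 × 315.15 = 217.71 million.
Unemployed = 0.0809 × 217.71 ≈ 17.61 million.

About 17.61 million are unemployed.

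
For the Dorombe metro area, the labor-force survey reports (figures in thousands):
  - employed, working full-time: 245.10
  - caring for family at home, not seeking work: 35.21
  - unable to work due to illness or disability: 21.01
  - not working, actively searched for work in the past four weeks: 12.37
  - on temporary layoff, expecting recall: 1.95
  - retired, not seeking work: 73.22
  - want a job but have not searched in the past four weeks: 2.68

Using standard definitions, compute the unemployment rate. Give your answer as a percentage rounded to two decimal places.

Employed = 245.10 thousand.
Unemployed = 12.37 + 1.95 = 14.32 thousand (jobless and actively searching, or on temporary layoff).
Labor force = 245.10 + 14.32 = 259.42 thousand.
Unemployment rate = 14.32 / 259.42 = 5.52%.

Unemployment rate ≈ 5.52%.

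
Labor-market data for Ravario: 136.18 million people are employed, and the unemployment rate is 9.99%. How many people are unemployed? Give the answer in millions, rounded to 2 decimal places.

About 15.11 million are unemployed.

Let U be the number unemployed. The labor force is E + U, and U/(E+U) = 0.0999.
So U = 0.0999 × 136.18 / (1 − 0.0999) = 13.6044 / 0.9001 ≈ 15.11 million.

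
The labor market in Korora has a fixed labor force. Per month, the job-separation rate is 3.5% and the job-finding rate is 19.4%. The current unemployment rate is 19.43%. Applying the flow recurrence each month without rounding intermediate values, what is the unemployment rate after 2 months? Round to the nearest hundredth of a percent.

With a fixed labor force, u_{t+1} = u_t + s·(1−u_t) − f·u_t = u_t·(1−s−f) + s.
Here 1−s−f = 0.771 and s = 0.035.
u_1 = 0.194300 × 0.771 + 0.035 = 0.184805.
u_2 = 0.184805 × 0.771 + 0.035 = 0.177485.

Unemployment rate after two months ≈ 17.75%.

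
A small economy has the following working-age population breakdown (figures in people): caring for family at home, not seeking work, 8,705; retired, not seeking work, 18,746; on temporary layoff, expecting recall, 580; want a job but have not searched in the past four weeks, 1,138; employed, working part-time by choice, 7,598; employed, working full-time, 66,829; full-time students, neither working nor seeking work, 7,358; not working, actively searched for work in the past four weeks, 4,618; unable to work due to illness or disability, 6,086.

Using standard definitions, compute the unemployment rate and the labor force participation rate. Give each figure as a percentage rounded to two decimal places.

Unemployment rate ≈ 6.53%; labor force participation rate ≈ 65.45%.

Employed = 7,598 + 66,829 = 74,427.
Unemployed = 580 + 4,618 = 5,198 (jobless and actively searching, or on temporary layoff).
Labor force = 74,427 + 5,198 = 79,625.
Not in labor force = 8,705 + 18,746 + 1,138 + 7,358 + 6,086 = 42,033 (those not working and not actively searching are outside the labor force — including those who want a job but have given up searching).
Civilian working-age population = 79,625 + 42,033 = 121,658.
Unemployment rate = 5,198 / 79,625 = 6.53%.
Labor force participation rate = 79,625 / 121,658 = 65.45%.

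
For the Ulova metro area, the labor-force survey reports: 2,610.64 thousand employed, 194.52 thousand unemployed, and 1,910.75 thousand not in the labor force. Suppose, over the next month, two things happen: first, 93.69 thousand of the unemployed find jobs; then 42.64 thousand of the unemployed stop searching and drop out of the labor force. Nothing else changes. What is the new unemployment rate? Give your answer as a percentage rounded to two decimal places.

New unemployment rate ≈ 2.11%.

Initially, labor force = 2,610.64 + 194.52 = 2,805.16 thousand, so u = 194.52/2,805.16 = 6.93%.
After the first change, unemployed falls and employed rises by 93.69; labor force unchanged → E = 2,704.33, U = 100.83, labor force = 2,805.16 thousand.
After the second change, unemployed and labor force both fall by 42.64 → E = 2,704.33, U = 58.19, labor force = 2,762.52 thousand.
New unemployment rate = 58.19 / 2,762.52 = 2.11%.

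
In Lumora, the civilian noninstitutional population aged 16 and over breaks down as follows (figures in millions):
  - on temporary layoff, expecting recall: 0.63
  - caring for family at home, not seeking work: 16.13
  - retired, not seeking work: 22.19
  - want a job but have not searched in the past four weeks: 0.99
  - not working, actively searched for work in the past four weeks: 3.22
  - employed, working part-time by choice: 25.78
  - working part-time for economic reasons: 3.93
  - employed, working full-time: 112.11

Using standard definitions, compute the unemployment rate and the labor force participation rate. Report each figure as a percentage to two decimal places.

Unemployment rate ≈ 2.64%; labor force participation rate ≈ 78.75%.

Employed = 25.78 + 3.93 + 112.11 = 141.82 million (anyone who worked, including part-time for economic reasons, counts as employed).
Unemployed = 0.63 + 3.22 = 3.85 million (jobless and actively searching, or on temporary layoff).
Labor force = 141.82 + 3.85 = 145.67 million.
Not in labor force = 16.13 + 22.19 + 0.99 = 39.31 million (those not working and not actively searching are outside the labor force — including those who want a job but have given up searching).
Civilian working-age population = 145.67 + 39.31 = 184.98 million.
Unemployment rate = 3.85 / 145.67 = 2.64%.
Labor force participation rate = 145.67 / 184.98 = 78.75%.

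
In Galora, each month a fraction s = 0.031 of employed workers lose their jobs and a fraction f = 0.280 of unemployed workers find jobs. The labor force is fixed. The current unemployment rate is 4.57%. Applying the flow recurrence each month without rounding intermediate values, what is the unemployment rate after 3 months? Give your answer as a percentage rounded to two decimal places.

With a fixed labor force, u_{t+1} = u_t + s·(1−u_t) − f·u_t = u_t·(1−s−f) + s.
Here 1−s−f = 0.689 and s = 0.031.
u_1 = 0.045700 × 0.689 + 0.031 = 0.062487.
u_2 = 0.062487 × 0.689 + 0.031 = 0.074054.
u_3 = 0.074054 × 0.689 + 0.031 = 0.082023.

Unemployment rate after three months ≈ 8.20%.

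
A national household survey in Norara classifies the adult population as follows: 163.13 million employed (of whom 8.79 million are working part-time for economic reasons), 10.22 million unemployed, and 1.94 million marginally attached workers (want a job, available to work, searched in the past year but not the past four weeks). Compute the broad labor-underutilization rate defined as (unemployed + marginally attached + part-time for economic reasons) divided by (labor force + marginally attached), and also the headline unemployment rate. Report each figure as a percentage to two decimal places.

Labor force = 163.13 + 10.22 = 173.35 million.
Numerator = 10.22 + 1.94 + 8.79 = 20.95 million.
Denominator = 173.35 + 1.94 = 175.29 million.
Broad rate = 20.95 / 175.29 = 11.95%.
Headline unemployment rate = 10.22 / 173.35 = 5.90%.

Broad underutilization rate ≈ 11.95%; headline unemployment rate ≈ 5.90%.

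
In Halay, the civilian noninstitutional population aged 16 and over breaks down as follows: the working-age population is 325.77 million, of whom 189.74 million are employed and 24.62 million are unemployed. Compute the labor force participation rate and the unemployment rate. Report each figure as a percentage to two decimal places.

Labor force participation rate ≈ 65.80%; unemployment rate ≈ 11.49%.

Labor force = employed + unemployed = 189.74 + 24.62 = 214.36 million.
Unemployment rate = 24.62 / 214.36 = 11.49%.
Labor force participation rate = 214.36 / 325.77 = 65.80%.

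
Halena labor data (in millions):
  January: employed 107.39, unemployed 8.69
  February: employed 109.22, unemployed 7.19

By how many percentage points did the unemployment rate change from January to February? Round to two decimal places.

The unemployment rate changed by −1.31 percentage points.

January: labor force = 107.39 + 8.69 = 116.08; u = 8.69/116.08 = 7.49%.
February: labor force = 109.22 + 7.19 = 116.41; u = 7.19/116.41 = 6.18%.
Change = 6.18% − 7.49% = −1.31 pp.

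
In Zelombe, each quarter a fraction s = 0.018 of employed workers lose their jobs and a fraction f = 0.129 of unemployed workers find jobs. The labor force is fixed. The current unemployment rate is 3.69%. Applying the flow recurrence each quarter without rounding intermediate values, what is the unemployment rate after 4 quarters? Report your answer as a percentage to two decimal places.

Unemployment rate after four quarters ≈ 7.72%.

With a fixed labor force, u_{t+1} = u_t + s·(1−u_t) − f·u_t = u_t·(1−s−f) + s.
Here 1−s−f = 0.853 and s = 0.018.
u_1 = 0.036900 × 0.853 + 0.018 = 0.049476.
u_2 = 0.049476 × 0.853 + 0.018 = 0.060203.
u_3 = 0.060203 × 0.853 + 0.018 = 0.069353.
u_4 = 0.069353 × 0.853 + 0.018 = 0.077158.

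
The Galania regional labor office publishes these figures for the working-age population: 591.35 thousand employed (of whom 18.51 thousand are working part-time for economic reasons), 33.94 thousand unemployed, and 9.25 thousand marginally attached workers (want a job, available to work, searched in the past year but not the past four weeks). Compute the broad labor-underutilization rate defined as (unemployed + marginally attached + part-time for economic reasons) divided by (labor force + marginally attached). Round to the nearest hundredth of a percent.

Labor force = 591.35 + 33.94 = 625.29 thousand.
Numerator = 33.94 + 9.25 + 18.51 = 61.70 thousand.
Denominator = 625.29 + 9.25 = 634.54 thousand.
Broad rate = 61.70 / 634.54 = 9.72%.

Broad underutilization rate ≈ 9.72%.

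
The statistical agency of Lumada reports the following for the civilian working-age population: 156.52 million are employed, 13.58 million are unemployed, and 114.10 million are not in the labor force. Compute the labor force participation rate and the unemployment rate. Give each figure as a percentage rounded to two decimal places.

Labor force = employed + unemployed = 156.52 + 13.58 = 170.10 million.
Working-age population = 170.10 + 114.10 = 284.20 million.
Unemployment rate = 13.58 / 170.10 = 7.98%.
Labor force participation rate = 170.10 / 284.20 = 59.85%.

Labor force participation rate ≈ 59.85%; unemployment rate ≈ 7.98%.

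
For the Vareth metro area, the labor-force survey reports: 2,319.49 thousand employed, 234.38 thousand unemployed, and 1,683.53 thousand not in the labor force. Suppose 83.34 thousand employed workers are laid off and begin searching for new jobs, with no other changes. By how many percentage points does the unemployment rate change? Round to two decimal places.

The unemployment rate changes by +3.26 percentage points.

Initially, labor force = 2,319.49 + 234.38 = 2,553.87 thousand, so u = 234.38/2,553.87 = 9.18%.
After the change, employed falls and unemployed rises by 83.34; labor force unchanged → E = 2,236.15, U = 317.72, labor force = 2,553.87 thousand.
New unemployment rate = 317.72 / 2,553.87 = 12.44%.
Change = 12.44% − 9.18% = +3.26 percentage points.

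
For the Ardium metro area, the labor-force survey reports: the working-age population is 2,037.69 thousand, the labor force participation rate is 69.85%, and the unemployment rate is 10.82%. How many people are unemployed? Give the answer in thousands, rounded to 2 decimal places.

About 154.00 thousand are unemployed.

Labor force = 0.6985 × 2,037.69 = 1,423.33 thousand.
Unemployed = 0.1082 × 1,423.33 ≈ 154.00 thousand.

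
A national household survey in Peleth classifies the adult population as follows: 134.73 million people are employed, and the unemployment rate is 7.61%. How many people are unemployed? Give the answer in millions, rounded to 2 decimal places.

About 11.10 million are unemployed.

Let U be the number unemployed. The labor force is E + U, and U/(E+U) = 0.0761.
So U = 0.0761 × 134.73 / (1 − 0.0761) = 10.2530 / 0.9239 ≈ 11.10 million.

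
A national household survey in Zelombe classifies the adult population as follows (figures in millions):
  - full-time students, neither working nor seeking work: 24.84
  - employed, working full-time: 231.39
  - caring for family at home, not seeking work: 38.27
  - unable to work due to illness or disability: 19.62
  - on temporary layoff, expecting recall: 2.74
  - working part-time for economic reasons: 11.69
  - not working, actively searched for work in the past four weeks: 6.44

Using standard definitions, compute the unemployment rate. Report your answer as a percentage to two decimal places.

Employed = 231.39 + 11.69 = 243.08 million (anyone who worked, including part-time for economic reasons, counts as employed).
Unemployed = 2.74 + 6.44 = 9.18 million (jobless and actively searching, or on temporary layoff).
Labor force = 243.08 + 9.18 = 252.26 million.
Unemployment rate = 9.18 / 252.26 = 3.64%.

Unemployment rate ≈ 3.64%.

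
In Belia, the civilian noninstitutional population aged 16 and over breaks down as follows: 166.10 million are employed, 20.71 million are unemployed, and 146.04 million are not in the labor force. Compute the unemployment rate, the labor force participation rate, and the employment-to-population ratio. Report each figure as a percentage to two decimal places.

Labor force = employed + unemployed = 166.10 + 20.71 = 186.81 million.
Working-age population = 186.81 + 146.04 = 332.85 million.
Unemployment rate = 20.71 / 186.81 = 11.09%.
Labor force participation rate = 186.81 / 332.85 = 56.12%.
Employment-population ratio = 166.10 / 332.85 = 49.90%.

Unemployment rate ≈ 11.09%; labor force participation rate ≈ 56.12%; employment-population ratio ≈ 49.90%.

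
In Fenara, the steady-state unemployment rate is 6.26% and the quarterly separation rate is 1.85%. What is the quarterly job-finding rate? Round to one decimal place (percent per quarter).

From u* = s/(s+f): f = s·(1−u)/u.
f = 1.85 × (1 − 0.0626) / 0.0626 = 1.7342 / 0.0626 ≈ 27.7% per quarter.

Job-finding rate ≈ 27.7% per quarter.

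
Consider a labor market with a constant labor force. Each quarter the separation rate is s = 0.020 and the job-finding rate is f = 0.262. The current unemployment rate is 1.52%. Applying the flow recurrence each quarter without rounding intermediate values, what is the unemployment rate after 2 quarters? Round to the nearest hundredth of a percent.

Unemployment rate after two quarters ≈ 4.22%.

With a fixed labor force, u_{t+1} = u_t + s·(1−u_t) − f·u_t = u_t·(1−s−f) + s.
Here 1−s−f = 0.718 and s = 0.020.
u_1 = 0.015200 × 0.718 + 0.020 = 0.030914.
u_2 = 0.030914 × 0.718 + 0.020 = 0.042196.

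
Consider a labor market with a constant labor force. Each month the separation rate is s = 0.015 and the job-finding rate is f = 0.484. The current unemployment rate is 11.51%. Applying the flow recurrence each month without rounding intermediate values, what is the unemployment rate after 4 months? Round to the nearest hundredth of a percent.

With a fixed labor force, u_{t+1} = u_t + s·(1−u_t) − f·u_t = u_t·(1−s−f) + s.
Here 1−s−f = 0.501 and s = 0.015.
u_1 = 0.115100 × 0.501 + 0.015 = 0.072665.
u_2 = 0.072665 × 0.501 + 0.015 = 0.051405.
u_3 = 0.051405 × 0.501 + 0.015 = 0.040754.
u_4 = 0.040754 × 0.501 + 0.015 = 0.035418.

Unemployment rate after four months ≈ 3.54%.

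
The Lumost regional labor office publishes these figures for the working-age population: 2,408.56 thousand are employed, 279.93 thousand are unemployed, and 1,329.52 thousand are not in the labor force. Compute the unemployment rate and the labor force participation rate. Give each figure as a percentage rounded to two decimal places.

Labor force = employed + unemployed = 2,408.56 + 279.93 = 2,688.49 thousand.
Working-age population = 2,688.49 + 1,329.52 = 4,018.01 thousand.
Unemployment rate = 279.93 / 2,688.49 = 10.41%.
Labor force participation rate = 2,688.49 / 4,018.01 = 66.91%.

Unemployment rate ≈ 10.41%; labor force participation rate ≈ 66.91%.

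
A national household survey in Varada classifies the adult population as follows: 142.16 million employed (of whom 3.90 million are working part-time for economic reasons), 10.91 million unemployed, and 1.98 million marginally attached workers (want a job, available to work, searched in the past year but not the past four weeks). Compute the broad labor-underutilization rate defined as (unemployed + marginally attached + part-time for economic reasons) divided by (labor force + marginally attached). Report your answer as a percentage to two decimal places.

Labor force = 142.16 + 10.91 = 153.07 million.
Numerator = 10.91 + 1.98 + 3.90 = 16.79 million.
Denominator = 153.07 + 1.98 = 155.05 million.
Broad rate = 16.79 / 155.05 = 10.83%.

Broad underutilization rate ≈ 10.83%.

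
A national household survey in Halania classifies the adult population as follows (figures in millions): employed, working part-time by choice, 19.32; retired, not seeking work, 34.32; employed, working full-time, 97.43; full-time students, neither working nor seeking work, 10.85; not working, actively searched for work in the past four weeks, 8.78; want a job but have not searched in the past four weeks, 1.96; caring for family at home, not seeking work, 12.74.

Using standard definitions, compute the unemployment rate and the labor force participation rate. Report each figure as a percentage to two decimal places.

Unemployment rate ≈ 6.99%; labor force participation rate ≈ 67.71%.

Employed = 19.32 + 97.43 = 116.75 million.
Unemployed = 8.78 million.
Labor force = 116.75 + 8.78 = 125.53 million.
Not in labor force = 34.32 + 10.85 + 1.96 + 12.74 = 59.87 million (those not working and not actively searching are outside the labor force — including those who want a job but have given up searching).
Civilian working-age population = 125.53 + 59.87 = 185.40 million.
Unemployment rate = 8.78 / 125.53 = 6.99%.
Labor force participation rate = 125.53 / 185.40 = 67.71%.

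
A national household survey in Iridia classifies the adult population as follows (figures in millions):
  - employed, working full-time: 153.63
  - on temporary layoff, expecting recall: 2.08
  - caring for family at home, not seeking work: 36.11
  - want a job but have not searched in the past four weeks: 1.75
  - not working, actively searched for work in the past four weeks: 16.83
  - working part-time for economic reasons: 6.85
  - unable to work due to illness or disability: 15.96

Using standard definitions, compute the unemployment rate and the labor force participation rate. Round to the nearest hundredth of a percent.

Unemployment rate ≈ 10.54%; labor force participation rate ≈ 76.92%.

Employed = 153.63 + 6.85 = 160.48 million (anyone who worked, including part-time for economic reasons, counts as employed).
Unemployed = 2.08 + 16.83 = 18.91 million (jobless and actively searching, or on temporary layoff).
Labor force = 160.48 + 18.91 = 179.39 million.
Not in labor force = 36.11 + 1.75 + 15.96 = 53.82 million (those not working and not actively searching are outside the labor force — including those who want a job but have given up searching).
Civilian working-age population = 179.39 + 53.82 = 233.21 million.
Unemployment rate = 18.91 / 179.39 = 10.54%.
Labor force participation rate = 179.39 / 233.21 = 76.92%.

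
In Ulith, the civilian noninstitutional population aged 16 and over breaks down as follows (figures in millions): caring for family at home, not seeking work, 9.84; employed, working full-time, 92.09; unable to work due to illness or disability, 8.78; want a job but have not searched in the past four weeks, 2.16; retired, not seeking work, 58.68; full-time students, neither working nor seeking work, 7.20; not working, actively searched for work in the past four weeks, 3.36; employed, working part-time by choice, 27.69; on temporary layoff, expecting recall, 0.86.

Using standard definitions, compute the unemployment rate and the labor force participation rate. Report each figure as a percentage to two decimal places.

Unemployment rate ≈ 3.40%; labor force participation rate ≈ 58.86%.

Employed = 92.09 + 27.69 = 119.78 million.
Unemployed = 3.36 + 0.86 = 4.22 million (jobless and actively searching, or on temporary layoff).
Labor force = 119.78 + 4.22 = 124.00 million.
Not in labor force = 9.84 + 8.78 + 2.16 + 58.68 + 7.20 = 86.66 million (those not working and not actively searching are outside the labor force — including those who want a job but have given up searching).
Civilian working-age population = 124.00 + 86.66 = 210.66 million.
Unemployment rate = 4.22 / 124.00 = 3.40%.
Labor force participation rate = 124.00 / 210.66 = 58.86%.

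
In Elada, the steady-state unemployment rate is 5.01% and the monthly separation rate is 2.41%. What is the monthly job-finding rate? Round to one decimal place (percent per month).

From u* = s/(s+f): f = s·(1−u)/u.
f = 2.41 × (1 − 0.0501) / 0.0501 = 2.2893 / 0.0501 ≈ 45.7% per month.

Job-finding rate ≈ 45.7% per month.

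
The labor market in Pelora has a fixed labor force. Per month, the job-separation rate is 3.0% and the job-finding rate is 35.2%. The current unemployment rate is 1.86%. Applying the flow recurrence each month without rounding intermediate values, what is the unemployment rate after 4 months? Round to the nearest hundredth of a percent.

With a fixed labor force, u_{t+1} = u_t + s·(1−u_t) − f·u_t = u_t·(1−s−f) + s.
Here 1−s−f = 0.618 and s = 0.030.
u_1 = 0.018600 × 0.618 + 0.030 = 0.041495.
u_2 = 0.041495 × 0.618 + 0.030 = 0.055644.
u_3 = 0.055644 × 0.618 + 0.030 = 0.064388.
u_4 = 0.064388 × 0.618 + 0.030 = 0.069792.

Unemployment rate after four months ≈ 6.98%.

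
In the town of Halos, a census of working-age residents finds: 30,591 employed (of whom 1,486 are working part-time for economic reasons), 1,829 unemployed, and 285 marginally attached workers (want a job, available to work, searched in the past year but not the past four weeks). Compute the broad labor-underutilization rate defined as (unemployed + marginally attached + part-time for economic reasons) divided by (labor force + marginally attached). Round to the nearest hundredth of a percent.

Broad underutilization rate ≈ 11.01%.

Labor force = 30,591 + 1,829 = 32,420.
Numerator = 1,829 + 285 + 1,486 = 3,600.
Denominator = 32,420 + 285 = 32,705.
Broad rate = 3,600 / 32,705 = 11.01%.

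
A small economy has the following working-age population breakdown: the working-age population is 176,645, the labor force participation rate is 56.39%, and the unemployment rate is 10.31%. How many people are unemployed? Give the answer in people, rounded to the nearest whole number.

About 10,270 are unemployed.

Labor force = 0.5639 × 176,645 = 99,610.
Unemployed = 0.1031 × 99,610 ≈ 10,270.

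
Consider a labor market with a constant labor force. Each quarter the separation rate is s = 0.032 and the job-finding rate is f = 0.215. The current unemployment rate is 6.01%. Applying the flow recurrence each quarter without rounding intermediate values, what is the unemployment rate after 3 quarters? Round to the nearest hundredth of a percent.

With a fixed labor force, u_{t+1} = u_t + s·(1−u_t) − f·u_t = u_t·(1−s−f) + s.
Here 1−s−f = 0.753 and s = 0.032.
u_1 = 0.060100 × 0.753 + 0.032 = 0.077255.
u_2 = 0.077255 × 0.753 + 0.032 = 0.090173.
u_3 = 0.090173 × 0.753 + 0.032 = 0.099900.

Unemployment rate after three quarters ≈ 9.99%.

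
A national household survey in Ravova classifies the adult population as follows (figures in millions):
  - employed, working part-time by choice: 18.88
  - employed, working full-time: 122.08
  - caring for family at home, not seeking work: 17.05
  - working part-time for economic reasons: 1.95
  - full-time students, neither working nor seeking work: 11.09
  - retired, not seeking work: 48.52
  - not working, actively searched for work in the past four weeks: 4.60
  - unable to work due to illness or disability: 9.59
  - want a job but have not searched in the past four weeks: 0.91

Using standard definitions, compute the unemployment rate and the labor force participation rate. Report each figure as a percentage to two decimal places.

Unemployment rate ≈ 3.12%; labor force participation rate ≈ 62.86%.

Employed = 18.88 + 122.08 + 1.95 = 142.91 million (anyone who worked, including part-time for economic reasons, counts as employed).
Unemployed = 4.60 million.
Labor force = 142.91 + 4.60 = 147.51 million.
Not in labor force = 17.05 + 11.09 + 48.52 + 9.59 + 0.91 = 87.16 million (those not working and not actively searching are outside the labor force — including those who want a job but have given up searching).
Civilian working-age population = 147.51 + 87.16 = 234.67 million.
Unemployment rate = 4.60 / 147.51 = 3.12%.
Labor force participation rate = 147.51 / 234.67 = 62.86%.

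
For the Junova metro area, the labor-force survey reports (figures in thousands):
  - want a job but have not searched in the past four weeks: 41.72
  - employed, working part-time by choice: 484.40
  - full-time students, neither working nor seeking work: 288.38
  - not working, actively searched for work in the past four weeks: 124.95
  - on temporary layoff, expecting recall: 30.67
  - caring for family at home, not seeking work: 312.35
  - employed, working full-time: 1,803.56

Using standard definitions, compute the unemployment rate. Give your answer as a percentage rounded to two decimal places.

Unemployment rate ≈ 6.37%.

Employed = 484.40 + 1,803.56 = 2,287.96 thousand.
Unemployed = 124.95 + 30.67 = 155.62 thousand (jobless and actively searching, or on temporary layoff).
Labor force = 2,287.96 + 155.62 = 2,443.58 thousand.
Unemployment rate = 155.62 / 2,443.58 = 6.37%.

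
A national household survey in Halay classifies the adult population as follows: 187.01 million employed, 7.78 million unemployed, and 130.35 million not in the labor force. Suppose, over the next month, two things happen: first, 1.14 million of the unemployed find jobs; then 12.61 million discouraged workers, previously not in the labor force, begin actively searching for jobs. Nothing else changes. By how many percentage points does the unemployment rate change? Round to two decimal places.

The unemployment rate changes by +5.29 percentage points.

Initially, labor force = 187.01 + 7.78 = 194.79 million, so u = 7.78/194.79 = 3.99%.
After the first change, unemployed falls and employed rises by 1.14; labor force unchanged → E = 188.15, U = 6.64, labor force = 194.79 million.
After the second change, unemployed and labor force both rise by 12.61 → E = 188.15, U = 19.25, labor force = 207.40 million.
New unemployment rate = 19.25 / 207.40 = 9.28%.
Change = 9.28% − 3.99% = +5.29 percentage points.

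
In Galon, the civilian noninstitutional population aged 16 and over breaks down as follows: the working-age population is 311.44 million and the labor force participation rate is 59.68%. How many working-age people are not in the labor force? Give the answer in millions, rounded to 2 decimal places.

Share not in the labor force = 1 − 0.5968 = 0.4032.
Not in labor force = 0.4032 × 311.44 ≈ 125.57 million.

About 125.57 million are not in the labor force.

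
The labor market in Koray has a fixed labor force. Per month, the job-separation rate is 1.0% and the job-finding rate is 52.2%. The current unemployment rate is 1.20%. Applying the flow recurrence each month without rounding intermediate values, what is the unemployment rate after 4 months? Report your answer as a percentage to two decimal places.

Unemployment rate after four months ≈ 1.85%.

With a fixed labor force, u_{t+1} = u_t + s·(1−u_t) − f·u_t = u_t·(1−s−f) + s.
Here 1−s−f = 0.468 and s = 0.010.
u_1 = 0.012000 × 0.468 + 0.010 = 0.015616.
u_2 = 0.015616 × 0.468 + 0.010 = 0.017308.
u_3 = 0.017308 × 0.468 + 0.010 = 0.018100.
u_4 = 0.018100 × 0.468 + 0.010 = 0.018471.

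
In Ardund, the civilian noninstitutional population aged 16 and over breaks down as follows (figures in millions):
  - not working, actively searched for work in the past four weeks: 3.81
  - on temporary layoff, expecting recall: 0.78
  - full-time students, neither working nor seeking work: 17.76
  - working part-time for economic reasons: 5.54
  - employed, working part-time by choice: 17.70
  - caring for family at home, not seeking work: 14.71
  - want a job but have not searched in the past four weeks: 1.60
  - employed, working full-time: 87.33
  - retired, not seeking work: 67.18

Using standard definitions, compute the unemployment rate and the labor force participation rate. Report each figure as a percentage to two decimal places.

Unemployment rate ≈ 3.99%; labor force participation rate ≈ 53.21%.

Employed = 5.54 + 17.70 + 87.33 = 110.57 million (anyone who worked, including part-time for economic reasons, counts as employed).
Unemployed = 3.81 + 0.78 = 4.59 million (jobless and actively searching, or on temporary layoff).
Labor force = 110.57 + 4.59 = 115.16 million.
Not in labor force = 17.76 + 14.71 + 1.60 + 67.18 = 101.25 million (those not working and not actively searching are outside the labor force — including those who want a job but have given up searching).
Civilian working-age population = 115.16 + 101.25 = 216.41 million.
Unemployment rate = 4.59 / 115.16 = 3.99%.
Labor force participation rate = 115.16 / 216.41 = 53.21%.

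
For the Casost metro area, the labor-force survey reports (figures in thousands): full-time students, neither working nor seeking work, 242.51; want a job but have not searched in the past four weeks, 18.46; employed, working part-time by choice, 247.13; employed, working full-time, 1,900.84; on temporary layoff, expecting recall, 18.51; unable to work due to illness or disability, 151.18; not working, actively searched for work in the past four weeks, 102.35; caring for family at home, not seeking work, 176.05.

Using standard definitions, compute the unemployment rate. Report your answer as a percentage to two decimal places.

Unemployment rate ≈ 5.33%.

Employed = 247.13 + 1,900.84 = 2,147.97 thousand.
Unemployed = 18.51 + 102.35 = 120.86 thousand (jobless and actively searching, or on temporary layoff).
Labor force = 2,147.97 + 120.86 = 2,268.83 thousand.
Unemployment rate = 120.86 / 2,268.83 = 5.33%.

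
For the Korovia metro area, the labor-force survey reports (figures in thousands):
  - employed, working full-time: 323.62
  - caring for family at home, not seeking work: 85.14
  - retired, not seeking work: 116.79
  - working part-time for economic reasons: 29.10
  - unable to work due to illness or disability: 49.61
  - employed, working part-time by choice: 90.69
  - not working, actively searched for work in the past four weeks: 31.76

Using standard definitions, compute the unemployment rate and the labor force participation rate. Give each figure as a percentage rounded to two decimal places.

Employed = 323.62 + 29.10 + 90.69 = 443.41 thousand (anyone who worked, including part-time for economic reasons, counts as employed).
Unemployed = 31.76 thousand.
Labor force = 443.41 + 31.76 = 475.17 thousand.
Not in labor force = 85.14 + 116.79 + 49.61 = 251.54 thousand (those not working and not actively searching are outside the labor force).
Civilian working-age population = 475.17 + 251.54 = 726.71 thousand.
Unemployment rate = 31.76 / 475.17 = 6.68%.
Labor force participation rate = 475.17 / 726.71 = 65.39%.

Unemployment rate ≈ 6.68%; labor force participation rate ≈ 65.39%.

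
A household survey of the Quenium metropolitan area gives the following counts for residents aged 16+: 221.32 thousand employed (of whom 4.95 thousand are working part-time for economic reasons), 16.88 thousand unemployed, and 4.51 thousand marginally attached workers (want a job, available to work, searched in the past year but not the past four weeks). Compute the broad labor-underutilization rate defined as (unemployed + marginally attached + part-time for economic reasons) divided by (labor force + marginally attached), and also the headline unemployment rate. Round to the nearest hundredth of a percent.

Broad underutilization rate ≈ 10.85%; headline unemployment rate ≈ 7.09%.

Labor force = 221.32 + 16.88 = 238.20 thousand.
Numerator = 16.88 + 4.51 + 4.95 = 26.34 thousand.
Denominator = 238.20 + 4.51 = 242.71 thousand.
Broad rate = 26.34 / 242.71 = 10.85%.
Headline unemployment rate = 16.88 / 238.20 = 7.09%.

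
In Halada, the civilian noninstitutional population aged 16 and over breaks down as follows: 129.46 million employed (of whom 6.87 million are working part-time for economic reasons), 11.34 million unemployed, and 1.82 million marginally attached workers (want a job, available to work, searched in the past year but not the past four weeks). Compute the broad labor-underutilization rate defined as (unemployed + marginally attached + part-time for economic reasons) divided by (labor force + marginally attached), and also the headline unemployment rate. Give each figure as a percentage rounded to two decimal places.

Broad underutilization rate ≈ 14.04%; headline unemployment rate ≈ 8.05%.

Labor force = 129.46 + 11.34 = 140.80 million.
Numerator = 11.34 + 1.82 + 6.87 = 20.03 million.
Denominator = 140.80 + 1.82 = 142.62 million.
Broad rate = 20.03 / 142.62 = 14.04%.
Headline unemployment rate = 11.34 / 140.80 = 8.05%.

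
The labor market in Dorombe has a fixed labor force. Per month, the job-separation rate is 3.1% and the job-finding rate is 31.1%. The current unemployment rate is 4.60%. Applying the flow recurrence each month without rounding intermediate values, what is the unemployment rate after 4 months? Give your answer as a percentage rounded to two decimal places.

With a fixed labor force, u_{t+1} = u_t + s·(1−u_t) − f·u_t = u_t·(1−s−f) + s.
Here 1−s−f = 0.658 and s = 0.031.
u_1 = 0.046000 × 0.658 + 0.031 = 0.061268.
u_2 = 0.061268 × 0.658 + 0.031 = 0.071314.
u_3 = 0.071314 × 0.658 + 0.031 = 0.077925.
u_4 = 0.077925 × 0.658 + 0.031 = 0.082275.

Unemployment rate after four months ≈ 8.23%.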